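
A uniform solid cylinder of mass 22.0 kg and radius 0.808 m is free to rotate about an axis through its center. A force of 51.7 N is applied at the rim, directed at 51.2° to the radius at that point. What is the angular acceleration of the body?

α ≈ 4.53 rad/s²

I = ½MR² = (1/2)(22.0)(0.808)² = 7.182 kg·m².
Only the tangential component produces torque: τ = F R sinθ = (51.7)(0.808) sin 51.2° = 32.56 N·m.
From τ = Iα: α = 32.56/7.182 = 4.533 rad/s².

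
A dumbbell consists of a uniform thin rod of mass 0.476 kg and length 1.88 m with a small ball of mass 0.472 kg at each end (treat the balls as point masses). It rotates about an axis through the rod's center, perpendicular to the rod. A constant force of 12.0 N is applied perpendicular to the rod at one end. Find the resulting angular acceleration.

α ≈ 11.6 rad/s²

I_rod = (1/12)ML² = (1/12)(0.476)(1.88)² = 0.1402 kg·m².
I_balls = 2·m·(L/2)² = 2(0.472)(0.9400)² = 0.8341 kg·m².
Total I = 0.9743 kg·m².
τ = F·(L/2) = (12.0)(0.940) = 11.28 N·m.
α = τ/I = 11.28/0.9743 = 11.58 rad/s².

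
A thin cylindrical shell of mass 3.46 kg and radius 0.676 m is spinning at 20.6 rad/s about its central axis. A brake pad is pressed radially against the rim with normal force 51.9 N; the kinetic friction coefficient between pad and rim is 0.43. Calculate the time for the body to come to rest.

t ≈ 2.16 s

I = MR² = (3.46)(0.676)² = 1.581 kg·m².
Friction force f = μN = (0.43)(51.9) = 22.32 N at the rim; torque magnitude τ = fR = 15.09 N·m, opposing ω.
|α| = τ/I = 15.09/1.581 = 9.541 rad/s² (deceleration).
0 = ω₀ − |α|t ⇒ t = ω₀/|α| = 20.6/9.541 = 2.159 s.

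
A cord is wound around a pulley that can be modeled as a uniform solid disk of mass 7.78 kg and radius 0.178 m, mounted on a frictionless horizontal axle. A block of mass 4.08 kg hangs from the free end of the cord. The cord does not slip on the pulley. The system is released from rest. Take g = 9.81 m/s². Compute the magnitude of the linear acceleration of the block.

a ≈ 5.02 m/s²

I = ½MR² = (1/2)(7.78)(0.178)² = 0.1233 kg·m².
Block: mg − T = ma. Pulley: TR = Iα. No-slip: a = αR, so T = (I/R²)a = 3.890·a.
Then mg = (m + 3.890)a, so a = (4.08)(9.81)/(4.08 + 3.890) = 5.022 m/s².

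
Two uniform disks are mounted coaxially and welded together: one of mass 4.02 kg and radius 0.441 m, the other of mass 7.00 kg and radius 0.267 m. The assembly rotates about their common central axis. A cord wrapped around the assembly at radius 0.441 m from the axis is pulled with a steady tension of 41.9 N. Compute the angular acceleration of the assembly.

α ≈ 28.9 rad/s²

I = ½M₁R₁² + ½M₂R₂² = ½(4.02)(0.441)² + ½(7.00)(0.267)² = 0.6404 kg·m².
τ = F r = (41.9)(0.441) = 18.48 N·m.
α = τ/I = 18.48/0.6404 = 28.85 rad/s².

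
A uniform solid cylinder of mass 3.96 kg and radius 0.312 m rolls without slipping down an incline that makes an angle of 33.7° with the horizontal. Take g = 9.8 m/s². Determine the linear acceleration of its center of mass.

Translation along the incline: Mg sinθ − f = Ma.
Rotation about the center: fR = Iα with I = ½MR². No-slip gives a = αR, so f = (I/R²)a = (1/2)M a.
Substituting: Mg sinθ = (1 + 0.5000)Ma, so a = g sinθ/(1 + 0.5000) = (9.8) sin 33.7° / 1.500 = 3.625 m/s².

a ≈ 3.62 m/s²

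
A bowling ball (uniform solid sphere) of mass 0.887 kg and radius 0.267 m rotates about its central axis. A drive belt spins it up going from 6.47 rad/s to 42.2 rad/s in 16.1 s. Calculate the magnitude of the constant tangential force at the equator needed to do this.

I = (2/5)MR² = (2/5)(0.887)(0.267)² = 0.02529 kg·m².
α = Δω/Δt = (42.2 − 6.47)/16.1 = 2.219 rad/s².
The required torque is τ = Iα = (0.02529)(2.219) = 0.05613 N·m.
A tangential force at the equator gives τ = FR, so F = τ/R = 0.05613/0.267 = 0.2102 N.

F ≈ 0.210 N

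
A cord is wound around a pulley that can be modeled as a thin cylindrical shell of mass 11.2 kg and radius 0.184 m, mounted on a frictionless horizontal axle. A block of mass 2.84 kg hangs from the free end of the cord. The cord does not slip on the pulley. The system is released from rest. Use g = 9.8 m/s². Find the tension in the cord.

I = MR² = (11.2)(0.184)² = 0.3792 kg·m².
Block: mg − T = ma. Pulley: TR = Iα. No-slip: a = αR, so T = (I/R²)a = 11.20·a.
Then mg = (m + 11.20)a, so a = (2.84)(9.8)/(2.84 + 11.20) = 1.982 m/s².
T = 11.20·a = 22.20 N.

T ≈ 22.2 N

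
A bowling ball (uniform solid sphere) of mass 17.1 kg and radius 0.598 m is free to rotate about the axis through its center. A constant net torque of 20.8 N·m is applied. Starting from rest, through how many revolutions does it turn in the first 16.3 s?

≈ 180 revolutions

I = (2/5)MR² = (2/5)(17.1)(0.598)² = 2.446 kg·m².
α = τ/I = 20.8/2.446 = 8.504 rad/s².
θ = ½αt² = ½(8.504)(16.3)² = 1130 rad.
Revolutions = θ/(2π) = 179.8.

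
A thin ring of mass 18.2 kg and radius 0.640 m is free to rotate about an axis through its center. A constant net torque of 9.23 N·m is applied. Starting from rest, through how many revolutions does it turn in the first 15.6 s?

≈ 24.0 revolutions

I = MR² = (18.2)(0.640)² = 7.455 kg·m².
α = τ/I = 9.23/7.455 = 1.238 rad/s².
θ = ½αt² = ½(1.238)(15.6)² = 150.7 rad.
Revolutions = θ/(2π) = 23.98.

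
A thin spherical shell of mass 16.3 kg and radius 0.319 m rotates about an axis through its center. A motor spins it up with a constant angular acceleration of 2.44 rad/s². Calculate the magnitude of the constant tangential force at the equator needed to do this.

I = (2/3)MR² = (2/3)(16.3)(0.319)² = 1.106 kg·m².
The required torque is τ = Iα = (1.106)(2.440) = 2.698 N·m.
A tangential force at the equator gives τ = FR, so F = τ/R = 2.698/0.319 = 8.458 N.

F ≈ 8.46 N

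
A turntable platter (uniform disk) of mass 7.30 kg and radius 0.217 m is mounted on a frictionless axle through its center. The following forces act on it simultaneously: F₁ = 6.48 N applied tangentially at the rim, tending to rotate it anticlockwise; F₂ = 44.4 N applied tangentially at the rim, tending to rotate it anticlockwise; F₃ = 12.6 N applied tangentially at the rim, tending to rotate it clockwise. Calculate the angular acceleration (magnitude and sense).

α ≈ 48.3 rad/s², anticlockwise

I = ½MR² = (1/2)(7.30)(0.217)² = 0.1719 kg·m².
Taking anticlockwise as positive: τ₁ = +(6.48)(0.217) = +1.406 N·m; τ₂ = +(44.4)(0.217) = +9.635 N·m; τ₃ = −(12.6)(0.217) = −2.734 N·m.
Net torque τ = 8.307 N·m.
α = τ/I = 8.307/0.1719 = 48.33 rad/s².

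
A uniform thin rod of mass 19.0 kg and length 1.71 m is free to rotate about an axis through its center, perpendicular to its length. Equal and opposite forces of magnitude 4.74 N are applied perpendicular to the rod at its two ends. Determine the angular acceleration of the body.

I = (1/12)ML² = (1/12)(19.0)(1.71)² = 4.630 kg·m².
The couple gives τ = F·(L/2) + F·(L/2) = F L = (4.74)(1.71) = 8.105 N·m.
From τ = Iα: α = 8.105/4.630 = 1.751 rad/s².

α ≈ 1.75 rad/s²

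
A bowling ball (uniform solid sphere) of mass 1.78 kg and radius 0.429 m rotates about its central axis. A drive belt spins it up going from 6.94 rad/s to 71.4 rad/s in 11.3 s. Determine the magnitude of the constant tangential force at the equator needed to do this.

I = (2/5)MR² = (2/5)(1.78)(0.429)² = 0.1310 kg·m².
α = Δω/Δt = (71.4 − 6.94)/11.3 = 5.704 rad/s².
The required torque is τ = Iα = (0.1310)(5.704) = 0.7475 N·m.
A tangential force at the equator gives τ = FR, so F = τ/R = 0.7475/0.429 = 1.742 N.

F ≈ 1.74 N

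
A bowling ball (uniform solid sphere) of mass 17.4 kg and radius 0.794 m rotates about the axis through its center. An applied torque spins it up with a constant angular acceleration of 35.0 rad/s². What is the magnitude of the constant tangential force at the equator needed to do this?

I = (2/5)MR² = (2/5)(17.4)(0.794)² = 4.388 kg·m².
The required torque is τ = Iα = (4.388)(35.00) = 153.6 N·m.
A tangential force at the equator gives τ = FR, so F = τ/R = 153.6/0.794 = 193.4 N.

F ≈ 193 N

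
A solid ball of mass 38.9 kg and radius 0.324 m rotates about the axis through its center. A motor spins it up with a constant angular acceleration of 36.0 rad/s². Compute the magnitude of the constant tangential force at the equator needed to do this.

F ≈ 181 N

I = (2/5)MR² = (2/5)(38.9)(0.324)² = 1.633 kg·m².
The required torque is τ = Iα = (1.633)(36.00) = 58.80 N·m.
A tangential force at the equator gives τ = FR, so F = τ/R = 58.80/0.324 = 181.5 N.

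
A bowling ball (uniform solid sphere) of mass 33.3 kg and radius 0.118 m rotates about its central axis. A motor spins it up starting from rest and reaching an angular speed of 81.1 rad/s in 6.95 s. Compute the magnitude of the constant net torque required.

τ ≈ 2.16 N·m

I = (2/5)MR² = (2/5)(33.3)(0.118)² = 0.1855 kg·m².
α = Δω/Δt = (81.1 − 0)/6.95 = 11.67 rad/s².
τ = Iα = (0.1855)(11.67) = 2.164 N·m.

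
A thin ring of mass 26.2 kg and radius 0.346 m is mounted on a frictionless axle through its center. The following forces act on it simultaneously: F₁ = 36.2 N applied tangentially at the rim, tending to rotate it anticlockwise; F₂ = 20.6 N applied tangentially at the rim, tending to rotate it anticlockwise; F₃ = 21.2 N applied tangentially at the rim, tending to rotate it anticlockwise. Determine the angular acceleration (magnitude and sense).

α ≈ 8.60 rad/s², anticlockwise

I = MR² = (26.2)(0.346)² = 3.137 kg·m².
Taking anticlockwise as positive: τ₁ = +(36.2)(0.346) = +12.53 N·m; τ₂ = +(20.6)(0.346) = +7.128 N·m; τ₃ = +(21.2)(0.346) = +7.335 N·m.
Net torque τ = 26.99 N·m.
α = τ/I = 26.99/3.137 = 8.604 rad/s².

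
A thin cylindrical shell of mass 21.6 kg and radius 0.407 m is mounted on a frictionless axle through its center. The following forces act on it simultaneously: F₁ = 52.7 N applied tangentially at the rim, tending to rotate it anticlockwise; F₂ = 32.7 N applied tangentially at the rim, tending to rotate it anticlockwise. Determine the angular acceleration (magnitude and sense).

I = MR² = (21.6)(0.407)² = 3.578 kg·m².
Taking anticlockwise as positive: τ₁ = +(52.7)(0.407) = +21.45 N·m; τ₂ = +(32.7)(0.407) = +13.31 N·m.
Net torque τ = 34.76 N·m.
α = τ/I = 34.76/3.578 = 9.714 rad/s².

α ≈ 9.71 rad/s², anticlockwise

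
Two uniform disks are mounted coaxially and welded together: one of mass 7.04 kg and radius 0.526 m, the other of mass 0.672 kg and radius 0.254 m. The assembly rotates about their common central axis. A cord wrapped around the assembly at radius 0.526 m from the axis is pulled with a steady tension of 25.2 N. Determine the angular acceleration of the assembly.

α ≈ 13.3 rad/s²

I = ½M₁R₁² + ½M₂R₂² = ½(7.04)(0.526)² + ½(0.672)(0.254)² = 0.9956 kg·m².
τ = F r = (25.2)(0.526) = 13.26 N·m.
α = τ/I = 13.26/0.9956 = 13.31 rad/s².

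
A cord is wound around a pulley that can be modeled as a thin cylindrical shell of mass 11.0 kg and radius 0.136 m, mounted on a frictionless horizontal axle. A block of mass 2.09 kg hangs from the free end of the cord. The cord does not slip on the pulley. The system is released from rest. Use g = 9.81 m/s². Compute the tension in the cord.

I = MR² = (11.0)(0.136)² = 0.2035 kg·m².
Block: mg − T = ma. Pulley: TR = Iα. No-slip: a = αR, so T = (I/R²)a = 11.00·a.
Then mg = (m + 11.00)a, so a = (2.09)(9.81)/(2.09 + 11.00) = 1.566 m/s².
T = 11.00·a = 17.23 N.

T ≈ 17.2 N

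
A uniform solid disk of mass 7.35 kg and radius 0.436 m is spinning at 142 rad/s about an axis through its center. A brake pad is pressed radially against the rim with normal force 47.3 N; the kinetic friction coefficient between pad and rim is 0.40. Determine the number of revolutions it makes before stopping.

≈ 136 revolutions

I = ½MR² = (1/2)(7.35)(0.436)² = 0.6986 kg·m².
Friction force f = μN = (0.40)(47.3) = 18.92 N at the rim; torque magnitude τ = fR = 8.249 N·m, opposing ω.
|α| = τ/I = 8.249/0.6986 = 11.81 rad/s² (deceleration).
ω² = ω₀² − 2|α|θ with ω = 0 ⇒ θ = ω₀²/(2|α|) = 853.8 rad = 135.9 rev.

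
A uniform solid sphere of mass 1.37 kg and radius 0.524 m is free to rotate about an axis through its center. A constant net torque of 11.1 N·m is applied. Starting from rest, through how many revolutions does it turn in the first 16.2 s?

I = (2/5)MR² = (2/5)(1.37)(0.524)² = 0.1505 kg·m².
α = τ/I = 11.1/0.1505 = 73.77 rad/s².
θ = ½αt² = ½(73.77)(16.2)² = 9680 rad.
Revolutions = θ/(2π) = 1541.

≈ 1540 revolutions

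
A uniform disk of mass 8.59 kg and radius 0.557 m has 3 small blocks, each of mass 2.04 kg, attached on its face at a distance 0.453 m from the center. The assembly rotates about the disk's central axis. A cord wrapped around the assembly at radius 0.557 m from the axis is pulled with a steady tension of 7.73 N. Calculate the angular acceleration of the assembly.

α ≈ 1.66 rad/s²

I_disk = ½MR² = ½(8.59)(0.557)² = 1.333 kg·m².
I_blocks = 3·m·r² = 3(2.04)(0.453)² = 1.256 kg·m².
Total I = 2.588 kg·m².
τ = F r = (7.73)(0.557) = 4.306 N·m.
α = τ/I = 4.306/2.588 = 1.663 rad/s².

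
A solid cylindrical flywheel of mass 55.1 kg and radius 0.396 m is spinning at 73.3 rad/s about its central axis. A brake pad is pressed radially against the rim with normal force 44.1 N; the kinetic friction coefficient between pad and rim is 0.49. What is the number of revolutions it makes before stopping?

≈ 216 revolutions

I = ½MR² = (1/2)(55.1)(0.396)² = 4.320 kg·m².
Friction force f = μN = (0.49)(44.1) = 21.61 N at the rim; torque magnitude τ = fR = 8.557 N·m, opposing ω.
|α| = τ/I = 8.557/4.320 = 1.981 rad/s² (deceleration).
ω² = ω₀² − 2|α|θ with ω = 0 ⇒ θ = ω₀²/(2|α|) = 1356 rad = 215.9 rev.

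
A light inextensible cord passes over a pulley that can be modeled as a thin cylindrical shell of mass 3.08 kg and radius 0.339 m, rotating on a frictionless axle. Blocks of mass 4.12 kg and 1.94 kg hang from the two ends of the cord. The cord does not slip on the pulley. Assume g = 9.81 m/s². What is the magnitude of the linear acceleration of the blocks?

a ≈ 2.34 m/s²

I = MR² = (3.08)(0.339)² = 0.3540 kg·m².
Heavier block: m₁g − T₁ = m₁a. Lighter block: T₂ − m₂g = m₂a.
Pulley: (T₁ − T₂)R = Iα = I(a/R), so T₁ − T₂ = (I/R²)a = 1·M_p a = 3.080·a.
Adding the three: (m₁ − m₂)g = (m₁ + m₂ + 3.080)a, so a = (4.12 − 1.94)(9.81)/(4.12 + 1.94 + 3.080) = 2.340 m/s².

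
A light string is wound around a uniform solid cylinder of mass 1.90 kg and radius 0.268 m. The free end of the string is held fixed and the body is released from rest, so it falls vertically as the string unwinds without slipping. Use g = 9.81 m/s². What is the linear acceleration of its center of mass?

Translation: Mg − T = Ma. Rotation about the center: TR = Iα with I = ½MR².
With a = αR: T = (I/R²)a = (1/2)M a, so Mg = (1 + 0.5000)Ma.
a = g/(1 + 0.5000) = 9.81/1.500 = 6.540 m/s².

a ≈ 6.54 m/s²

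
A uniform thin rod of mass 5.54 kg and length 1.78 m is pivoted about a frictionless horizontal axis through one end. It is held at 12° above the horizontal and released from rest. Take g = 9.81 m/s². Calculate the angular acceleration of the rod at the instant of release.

α ≈ 8.09 rad/s²

About the pivot, I = (1/3)ML² = (1/3)(5.54)(1.78)² = 5.851 kg·m².
The weight acts at the center, a distance L/2 = 0.8900 m from the pivot; τ = Mg(L/2) cos 12° = 47.31 N·m.
α = τ/I = 47.31/5.851 = 8.086 rad/s².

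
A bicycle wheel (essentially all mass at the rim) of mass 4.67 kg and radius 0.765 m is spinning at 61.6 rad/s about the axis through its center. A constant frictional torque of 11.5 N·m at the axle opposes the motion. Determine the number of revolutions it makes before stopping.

I = MR² = (4.67)(0.765)² = 2.733 kg·m².
The net torque has magnitude 11.5 N·m, opposing ω.
|α| = τ/I = 11.50/2.733 = 4.208 rad/s² (deceleration).
ω² = ω₀² − 2|α|θ with ω = 0 ⇒ θ = ω₀²/(2|α|) = 450.9 rad = 71.76 rev.

≈ 71.8 revolutions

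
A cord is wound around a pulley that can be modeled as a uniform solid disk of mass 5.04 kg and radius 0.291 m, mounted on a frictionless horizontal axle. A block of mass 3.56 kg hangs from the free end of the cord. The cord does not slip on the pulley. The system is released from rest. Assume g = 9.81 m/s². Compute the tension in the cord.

I = ½MR² = (1/2)(5.04)(0.291)² = 0.2134 kg·m².
Block: mg − T = ma. Pulley: TR = Iα. No-slip: a = αR, so T = (I/R²)a = 2.520·a.
Then mg = (m + 2.520)a, so a = (3.56)(9.81)/(3.56 + 2.520) = 5.744 m/s².
T = 2.520·a = 14.47 N.

T ≈ 14.5 N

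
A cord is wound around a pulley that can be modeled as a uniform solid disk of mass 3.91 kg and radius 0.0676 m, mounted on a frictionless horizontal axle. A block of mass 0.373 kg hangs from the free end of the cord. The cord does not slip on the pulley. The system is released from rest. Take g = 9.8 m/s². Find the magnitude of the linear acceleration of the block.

I = ½MR² = (1/2)(3.91)(0.0676)² = 0.008934 kg·m².
Block: mg − T = ma. Pulley: TR = Iα. No-slip: a = αR, so T = (I/R²)a = 1.955·a.
Then mg = (m + 1.955)a, so a = (0.373)(9.8)/(0.373 + 1.955) = 1.570 m/s².

a ≈ 1.57 m/s²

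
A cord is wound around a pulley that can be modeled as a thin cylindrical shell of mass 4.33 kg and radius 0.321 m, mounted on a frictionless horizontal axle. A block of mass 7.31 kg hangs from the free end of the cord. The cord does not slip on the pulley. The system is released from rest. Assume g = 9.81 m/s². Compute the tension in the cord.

I = MR² = (4.33)(0.321)² = 0.4462 kg·m².
Block: mg − T = ma. Pulley: TR = Iα. No-slip: a = αR, so T = (I/R²)a = 4.330·a.
Then mg = (m + 4.330)a, so a = (7.31)(9.81)/(7.31 + 4.330) = 6.161 m/s².
T = 4.330·a = 26.68 N.

T ≈ 26.7 N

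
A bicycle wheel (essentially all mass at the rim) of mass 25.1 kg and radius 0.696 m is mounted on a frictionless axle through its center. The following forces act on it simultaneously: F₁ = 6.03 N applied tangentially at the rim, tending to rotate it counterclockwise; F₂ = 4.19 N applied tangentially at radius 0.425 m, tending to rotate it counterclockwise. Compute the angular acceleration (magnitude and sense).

I = MR² = (25.1)(0.696)² = 12.16 kg·m².
Taking counterclockwise as positive: τ₁ = +(6.03)(0.696) = +4.197 N·m; τ₂ = +(4.19)(0.425) = +1.781 N·m.
Net torque τ = 5.978 N·m.
α = τ/I = 5.978/12.16 = 0.4916 rad/s².

α ≈ 0.492 rad/s², counterclockwise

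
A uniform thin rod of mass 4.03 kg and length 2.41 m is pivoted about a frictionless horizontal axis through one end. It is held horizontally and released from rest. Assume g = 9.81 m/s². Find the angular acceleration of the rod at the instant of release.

About the pivot, I = (1/3)ML² = (1/3)(4.03)(2.41)² = 7.802 kg·m².
The weight acts at the center, a distance L/2 = 1.205 m from the pivot; τ = Mg(L/2) = 47.64 N·m.
α = τ/I = 47.64/7.802 = 6.106 rad/s².

α ≈ 6.11 rad/s²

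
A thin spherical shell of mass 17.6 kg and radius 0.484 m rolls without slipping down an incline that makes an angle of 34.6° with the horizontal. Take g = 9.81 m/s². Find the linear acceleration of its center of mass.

a ≈ 3.34 m/s²

Translation along the incline: Mg sinθ − f = Ma.
Rotation about the center: fR = Iα with I = (2/3)MR². No-slip gives a = αR, so f = (I/R²)a = (2/3)M a.
Substituting: Mg sinθ = (1 + 0.6667)Ma, so a = g sinθ/(1 + 0.6667) = (9.81) sin 34.6° / 1.667 = 3.342 m/s².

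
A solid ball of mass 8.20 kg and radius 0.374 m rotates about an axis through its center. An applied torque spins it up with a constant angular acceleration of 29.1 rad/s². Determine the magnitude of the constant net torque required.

τ ≈ 13.4 N·m

I = (2/5)MR² = (2/5)(8.20)(0.374)² = 0.4588 kg·m².
τ = Iα = (0.4588)(29.10) = 13.35 N·m.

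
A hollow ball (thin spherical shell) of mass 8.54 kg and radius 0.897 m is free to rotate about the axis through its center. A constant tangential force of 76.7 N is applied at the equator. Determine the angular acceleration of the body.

I = (2/3)MR² = (2/3)(8.54)(0.897)² = 4.581 kg·m².
τ = F R = (76.7)(0.897) = 68.80 N·m.
From τ = Iα: α = 68.80/4.581 = 15.02 rad/s².

α ≈ 15.0 rad/s²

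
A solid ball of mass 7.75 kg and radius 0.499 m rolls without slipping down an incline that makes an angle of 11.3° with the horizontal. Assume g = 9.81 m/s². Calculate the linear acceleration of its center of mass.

Translation along the incline: Mg sinθ − f = Ma.
Rotation about the center: fR = Iα with I = (2/5)MR². No-slip gives a = αR, so f = (I/R²)a = (2/5)M a.
Substituting: Mg sinθ = (1 + 0.4000)Ma, so a = g sinθ/(1 + 0.4000) = (9.81) sin 11.3° / 1.400 = 1.373 m/s².

a ≈ 1.37 m/s²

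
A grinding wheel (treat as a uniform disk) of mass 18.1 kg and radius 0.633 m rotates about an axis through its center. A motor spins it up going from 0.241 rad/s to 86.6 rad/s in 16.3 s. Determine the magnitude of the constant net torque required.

I = ½MR² = (1/2)(18.1)(0.633)² = 3.626 kg·m².
α = Δω/Δt = (86.6 − 0.241)/16.3 = 5.298 rad/s².
τ = Iα = (3.626)(5.298) = 19.21 N·m.

τ ≈ 19.2 N·m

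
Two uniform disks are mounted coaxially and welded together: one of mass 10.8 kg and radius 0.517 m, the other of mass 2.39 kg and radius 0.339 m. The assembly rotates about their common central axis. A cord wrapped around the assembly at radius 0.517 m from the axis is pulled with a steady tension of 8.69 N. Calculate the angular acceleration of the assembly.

α ≈ 2.84 rad/s²

I = ½M₁R₁² + ½M₂R₂² = ½(10.8)(0.517)² + ½(2.39)(0.339)² = 1.581 kg·m².
τ = F r = (8.69)(0.517) = 4.493 N·m.
α = τ/I = 4.493/1.581 = 2.842 rad/s².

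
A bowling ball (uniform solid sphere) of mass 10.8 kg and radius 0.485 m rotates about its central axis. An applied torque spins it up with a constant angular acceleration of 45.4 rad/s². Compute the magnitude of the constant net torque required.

I = (2/5)MR² = (2/5)(10.8)(0.485)² = 1.016 kg·m².
τ = Iα = (1.016)(45.40) = 46.13 N·m.

τ ≈ 46.1 N·m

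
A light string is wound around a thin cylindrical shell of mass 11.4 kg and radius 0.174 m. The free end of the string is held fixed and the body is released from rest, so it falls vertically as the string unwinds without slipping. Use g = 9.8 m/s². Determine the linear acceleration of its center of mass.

Translation: Mg − T = Ma. Rotation about the center: TR = Iα with I = MR².
With a = αR: T = (I/R²)a = M a, so Mg = (1 + 1.000)Ma.
a = g/(1 + 1.000) = 9.8/2.000 = 4.900 m/s².

a ≈ 4.90 m/s²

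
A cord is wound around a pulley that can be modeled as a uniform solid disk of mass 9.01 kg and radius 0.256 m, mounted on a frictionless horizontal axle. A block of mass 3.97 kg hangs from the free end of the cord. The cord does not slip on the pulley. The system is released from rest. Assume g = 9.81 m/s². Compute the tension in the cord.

T ≈ 20.7 N

I = ½MR² = (1/2)(9.01)(0.256)² = 0.2952 kg·m².
Block: mg − T = ma. Pulley: TR = Iα. No-slip: a = αR, so T = (I/R²)a = 4.505·a.
Then mg = (m + 4.505)a, so a = (3.97)(9.81)/(3.97 + 4.505) = 4.595 m/s².
T = 4.505·a = 20.70 N.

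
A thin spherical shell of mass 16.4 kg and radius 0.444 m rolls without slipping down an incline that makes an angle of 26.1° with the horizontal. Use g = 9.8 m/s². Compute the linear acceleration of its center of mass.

Translation along the incline: Mg sinθ − f = Ma.
Rotation about the center: fR = Iα with I = (2/3)MR². No-slip gives a = αR, so f = (I/R²)a = (2/3)M a.
Substituting: Mg sinθ = (1 + 0.6667)Ma, so a = g sinθ/(1 + 0.6667) = (9.8) sin 26.1° / 1.667 = 2.587 m/s².

a ≈ 2.59 m/s²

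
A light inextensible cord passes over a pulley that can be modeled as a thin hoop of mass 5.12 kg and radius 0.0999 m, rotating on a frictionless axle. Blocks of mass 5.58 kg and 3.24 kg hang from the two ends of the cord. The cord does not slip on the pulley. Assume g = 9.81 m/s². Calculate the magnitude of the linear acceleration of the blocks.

I = MR² = (5.12)(0.0999)² = 0.05110 kg·m².
Heavier block: m₁g − T₁ = m₁a. Lighter block: T₂ − m₂g = m₂a.
Pulley: (T₁ − T₂)R = Iα = I(a/R), so T₁ − T₂ = (I/R²)a = 1·M_p a = 5.120·a.
Adding the three: (m₁ − m₂)g = (m₁ + m₂ + 5.120)a, so a = (5.58 − 3.24)(9.81)/(5.58 + 3.24 + 5.120) = 1.647 m/s².

a ≈ 1.65 m/s²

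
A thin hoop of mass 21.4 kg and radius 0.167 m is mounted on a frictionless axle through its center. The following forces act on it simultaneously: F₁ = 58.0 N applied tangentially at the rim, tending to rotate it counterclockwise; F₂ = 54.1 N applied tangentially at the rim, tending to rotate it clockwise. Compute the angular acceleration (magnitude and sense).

α ≈ 1.09 rad/s², counterclockwise

I = MR² = (21.4)(0.167)² = 0.5968 kg·m².
Taking counterclockwise as positive: τ₁ = +(58.0)(0.167) = +9.686 N·m; τ₂ = −(54.1)(0.167) = −9.035 N·m.
Net torque τ = 0.6513 N·m.
α = τ/I = 0.6513/0.5968 = 1.091 rad/s².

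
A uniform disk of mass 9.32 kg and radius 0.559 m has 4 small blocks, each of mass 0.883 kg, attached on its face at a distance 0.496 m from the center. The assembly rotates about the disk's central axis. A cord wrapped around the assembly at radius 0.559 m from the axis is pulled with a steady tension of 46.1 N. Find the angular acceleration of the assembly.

I_disk = ½MR² = ½(9.32)(0.559)² = 1.456 kg·m².
I_blocks = 4·m·r² = 4(0.883)(0.496)² = 0.8689 kg·m².
Total I = 2.325 kg·m².
τ = F r = (46.1)(0.559) = 25.77 N·m.
α = τ/I = 25.77/2.325 = 11.08 rad/s².

α ≈ 11.1 rad/s²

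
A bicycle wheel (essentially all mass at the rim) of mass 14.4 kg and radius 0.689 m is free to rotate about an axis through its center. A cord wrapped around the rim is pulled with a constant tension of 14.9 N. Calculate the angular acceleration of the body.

α ≈ 1.50 rad/s²

I = MR² = (14.4)(0.689)² = 6.836 kg·m².
τ = F R = (14.9)(0.689) = 10.27 N·m.
Newton's second law for rotation, τ = Iα, gives α = τ/I = 10.27/6.836 = 1.502 rad/s².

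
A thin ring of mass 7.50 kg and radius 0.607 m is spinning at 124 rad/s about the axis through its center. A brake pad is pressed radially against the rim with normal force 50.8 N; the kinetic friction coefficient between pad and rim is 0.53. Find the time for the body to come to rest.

t ≈ 21.0 s

I = MR² = (7.50)(0.607)² = 2.763 kg·m².
Friction force f = μN = (0.53)(50.8) = 26.92 N at the rim; torque magnitude τ = fR = 16.34 N·m, opposing ω.
|α| = τ/I = 16.34/2.763 = 5.914 rad/s² (deceleration).
0 = ω₀ − |α|t ⇒ t = ω₀/|α| = 124/5.914 = 20.97 s.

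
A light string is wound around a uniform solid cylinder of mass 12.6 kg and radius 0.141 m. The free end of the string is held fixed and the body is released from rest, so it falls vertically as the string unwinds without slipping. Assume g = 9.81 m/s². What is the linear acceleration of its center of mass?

a ≈ 6.54 m/s²

Translation: Mg − T = Ma. Rotation about the center: TR = Iα with I = ½MR².
With a = αR: T = (I/R²)a = (1/2)M a, so Mg = (1 + 0.5000)Ma.
a = g/(1 + 0.5000) = 9.81/1.500 = 6.540 m/s².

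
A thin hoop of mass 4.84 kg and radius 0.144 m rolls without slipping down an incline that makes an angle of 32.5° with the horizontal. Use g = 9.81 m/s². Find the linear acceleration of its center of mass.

Translation along the incline: Mg sinθ − f = Ma.
Rotation about the center: fR = Iα with I = MR². No-slip gives a = αR, so f = (I/R²)a = M a.
Substituting: Mg sinθ = (1 + 1.000)Ma, so a = g sinθ/(1 + 1.000) = (9.81) sin 32.5° / 2.000 = 2.635 m/s².

a ≈ 2.64 m/s²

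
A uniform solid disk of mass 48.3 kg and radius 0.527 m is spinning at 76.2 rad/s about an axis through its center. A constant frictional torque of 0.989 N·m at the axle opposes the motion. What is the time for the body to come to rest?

t ≈ 517 s

I = ½MR² = (1/2)(48.3)(0.527)² = 6.707 kg·m².
The net torque has magnitude 0.989 N·m, opposing ω.
|α| = τ/I = 0.9890/6.707 = 0.1475 rad/s² (deceleration).
0 = ω₀ − |α|t ⇒ t = ω₀/|α| = 76.2/0.1475 = 516.8 s.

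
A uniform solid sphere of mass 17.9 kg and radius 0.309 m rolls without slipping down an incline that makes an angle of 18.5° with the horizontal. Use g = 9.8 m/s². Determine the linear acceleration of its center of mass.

a ≈ 2.22 m/s²

Translation along the incline: Mg sinθ − f = Ma.
Rotation about the center: fR = Iα with I = (2/5)MR². No-slip gives a = αR, so f = (I/R²)a = (2/5)M a.
Substituting: Mg sinθ = (1 + 0.4000)Ma, so a = g sinθ/(1 + 0.4000) = (9.8) sin 18.5° / 1.400 = 2.221 m/s².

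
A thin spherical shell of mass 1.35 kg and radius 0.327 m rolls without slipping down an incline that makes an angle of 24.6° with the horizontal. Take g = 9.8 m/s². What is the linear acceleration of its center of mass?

a ≈ 2.45 m/s²

Translation along the incline: Mg sinθ − f = Ma.
Rotation about the center: fR = Iα with I = (2/3)MR². No-slip gives a = αR, so f = (I/R²)a = (2/3)M a.
Substituting: Mg sinθ = (1 + 0.6667)Ma, so a = g sinθ/(1 + 0.6667) = (9.8) sin 24.6° / 1.667 = 2.448 m/s².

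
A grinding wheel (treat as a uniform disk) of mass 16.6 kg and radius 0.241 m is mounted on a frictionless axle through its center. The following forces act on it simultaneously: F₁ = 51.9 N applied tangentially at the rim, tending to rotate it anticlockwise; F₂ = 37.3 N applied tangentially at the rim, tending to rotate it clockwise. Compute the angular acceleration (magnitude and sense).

I = ½MR² = (1/2)(16.6)(0.241)² = 0.4821 kg·m².
Taking anticlockwise as positive: τ₁ = +(51.9)(0.241) = +12.51 N·m; τ₂ = −(37.3)(0.241) = −8.989 N·m.
Net torque τ = 3.519 N·m.
α = τ/I = 3.519/0.4821 = 7.299 rad/s².

α ≈ 7.30 rad/s², anticlockwise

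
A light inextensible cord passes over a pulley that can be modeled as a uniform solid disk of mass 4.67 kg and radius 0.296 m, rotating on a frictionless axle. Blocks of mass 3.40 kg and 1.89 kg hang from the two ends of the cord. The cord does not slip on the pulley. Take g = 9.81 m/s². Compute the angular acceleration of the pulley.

α ≈ 6.56 rad/s²

I = ½MR² = (1/2)(4.67)(0.296)² = 0.2046 kg·m².
Heavier block: m₁g − T₁ = m₁a. Lighter block: T₂ − m₂g = m₂a.
Pulley: (T₁ − T₂)R = Iα = I(a/R), so T₁ − T₂ = (I/R²)a = (1/2)M_p a = 2.335·a.
Adding the three: (m₁ − m₂)g = (m₁ + m₂ + 2.335)a, so a = (3.40 − 1.89)(9.81)/(3.40 + 1.89 + 2.335) = 1.943 m/s².
α = a/R = 1.943/0.296 = 6.563 rad/s².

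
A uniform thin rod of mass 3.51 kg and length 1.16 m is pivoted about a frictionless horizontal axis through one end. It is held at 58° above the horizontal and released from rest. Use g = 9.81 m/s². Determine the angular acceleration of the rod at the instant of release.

α ≈ 6.72 rad/s²

About the pivot, I = (1/3)ML² = (1/3)(3.51)(1.16)² = 1.574 kg·m².
The weight acts at the center, a distance L/2 = 0.5800 m from the pivot; τ = Mg(L/2) cos 58° = 10.58 N·m.
α = τ/I = 10.58/1.574 = 6.722 rad/s².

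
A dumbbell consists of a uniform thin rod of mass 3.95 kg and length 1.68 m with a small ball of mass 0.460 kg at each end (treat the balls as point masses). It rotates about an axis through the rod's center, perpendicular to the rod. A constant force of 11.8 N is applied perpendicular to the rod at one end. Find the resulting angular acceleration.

α ≈ 6.28 rad/s²

I_rod = (1/12)ML² = (1/12)(3.95)(1.68)² = 0.9290 kg·m².
I_balls = 2·m·(L/2)² = 2(0.460)(0.8400)² = 0.6492 kg·m².
Total I = 1.578 kg·m².
τ = F·(L/2) = (11.8)(0.840) = 9.912 N·m.
α = τ/I = 9.912/1.578 = 6.281 rad/s².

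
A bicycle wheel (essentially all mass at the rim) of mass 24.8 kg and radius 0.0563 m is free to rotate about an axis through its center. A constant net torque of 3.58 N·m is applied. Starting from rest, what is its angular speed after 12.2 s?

I = MR² = (24.8)(0.0563)² = 0.07861 kg·m².
α = τ/I = 3.58/0.07861 = 45.54 rad/s².
ω = ω₀ + αt = 0 + (45.54)(12.2) = 555.6 rad/s.

ω ≈ 556 rad/s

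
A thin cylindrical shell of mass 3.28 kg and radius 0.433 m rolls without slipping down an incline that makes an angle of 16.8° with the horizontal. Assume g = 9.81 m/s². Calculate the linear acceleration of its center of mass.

Translation along the incline: Mg sinθ − f = Ma.
Rotation about the center: fR = Iα with I = MR². No-slip gives a = αR, so f = (I/R²)a = M a.
Substituting: Mg sinθ = (1 + 1.000)Ma, so a = g sinθ/(1 + 1.000) = (9.81) sin 16.8° / 2.000 = 1.418 m/s².

a ≈ 1.42 m/s²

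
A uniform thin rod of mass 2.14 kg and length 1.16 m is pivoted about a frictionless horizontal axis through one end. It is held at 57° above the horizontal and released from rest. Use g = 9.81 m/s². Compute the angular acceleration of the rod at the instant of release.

α ≈ 6.91 rad/s²

About the pivot, I = (1/3)ML² = (1/3)(2.14)(1.16)² = 0.9599 kg·m².
The weight acts at the center, a distance L/2 = 0.5800 m from the pivot; τ = Mg(L/2) cos 57° = 6.632 N·m.
α = τ/I = 6.632/0.9599 = 6.909 rad/s².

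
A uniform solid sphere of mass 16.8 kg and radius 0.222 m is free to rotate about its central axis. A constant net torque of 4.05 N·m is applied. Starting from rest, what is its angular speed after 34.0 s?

ω ≈ 416 rad/s

I = (2/5)MR² = (2/5)(16.8)(0.222)² = 0.3312 kg·m².
α = τ/I = 4.05/0.3312 = 12.23 rad/s².
ω = ω₀ + αt = 0 + (12.23)(34.0) = 415.8 rad/s.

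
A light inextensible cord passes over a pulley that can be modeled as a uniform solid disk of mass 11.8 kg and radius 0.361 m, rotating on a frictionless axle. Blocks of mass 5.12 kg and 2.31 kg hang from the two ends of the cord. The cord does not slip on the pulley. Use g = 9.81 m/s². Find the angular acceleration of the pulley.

I = ½MR² = (1/2)(11.8)(0.361)² = 0.7689 kg·m².
Heavier block: m₁g − T₁ = m₁a. Lighter block: T₂ − m₂g = m₂a.
Pulley: (T₁ − T₂)R = Iα = I(a/R), so T₁ − T₂ = (I/R²)a = (1/2)M_p a = 5.900·a.
Adding the three: (m₁ − m₂)g = (m₁ + m₂ + 5.900)a, so a = (5.12 − 2.31)(9.81)/(5.12 + 2.31 + 5.900) = 2.068 m/s².
α = a/R = 2.068/0.361 = 5.728 rad/s².

α ≈ 5.73 rad/s²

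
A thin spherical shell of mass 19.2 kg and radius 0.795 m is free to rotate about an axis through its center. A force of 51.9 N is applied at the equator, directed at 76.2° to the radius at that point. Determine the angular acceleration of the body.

α ≈ 4.95 rad/s²

I = (2/3)MR² = (2/3)(19.2)(0.795)² = 8.090 kg·m².
Only the tangential component produces torque: τ = F R sinθ = (51.9)(0.795) sin 76.2° = 40.07 N·m.
From τ = Iα: α = 40.07/8.090 = 4.953 rad/s².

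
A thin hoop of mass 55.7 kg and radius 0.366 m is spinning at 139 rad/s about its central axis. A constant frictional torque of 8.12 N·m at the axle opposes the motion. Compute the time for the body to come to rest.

t ≈ 128 s

I = MR² = (55.7)(0.366)² = 7.461 kg·m².
The net torque has magnitude 8.12 N·m, opposing ω.
|α| = τ/I = 8.120/7.461 = 1.088 rad/s² (deceleration).
0 = ω₀ − |α|t ⇒ t = ω₀/|α| = 139/1.088 = 127.7 s.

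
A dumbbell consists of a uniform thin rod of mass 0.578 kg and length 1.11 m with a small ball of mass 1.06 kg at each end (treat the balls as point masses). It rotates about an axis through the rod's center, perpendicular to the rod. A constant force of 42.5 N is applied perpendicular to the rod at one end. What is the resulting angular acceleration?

α ≈ 33.1 rad/s²

I_rod = (1/12)ML² = (1/12)(0.578)(1.11)² = 0.05935 kg·m².
I_balls = 2·m·(L/2)² = 2(1.06)(0.5550)² = 0.6530 kg·m².
Total I = 0.7124 kg·m².
τ = F·(L/2) = (42.5)(0.555) = 23.59 N·m.
α = τ/I = 23.59/0.7124 = 33.11 rad/s².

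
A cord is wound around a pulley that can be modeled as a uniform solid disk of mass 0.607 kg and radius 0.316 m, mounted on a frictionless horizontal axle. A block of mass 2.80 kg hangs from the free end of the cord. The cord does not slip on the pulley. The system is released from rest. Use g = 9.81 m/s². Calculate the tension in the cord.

T ≈ 2.69 N

I = ½MR² = (1/2)(0.607)(0.316)² = 0.03031 kg·m².
Block: mg − T = ma. Pulley: TR = Iα. No-slip: a = αR, so T = (I/R²)a = 0.3035·a.
Then mg = (m + 0.3035)a, so a = (2.80)(9.81)/(2.80 + 0.3035) = 8.851 m/s².
T = 0.3035·a = 2.686 N.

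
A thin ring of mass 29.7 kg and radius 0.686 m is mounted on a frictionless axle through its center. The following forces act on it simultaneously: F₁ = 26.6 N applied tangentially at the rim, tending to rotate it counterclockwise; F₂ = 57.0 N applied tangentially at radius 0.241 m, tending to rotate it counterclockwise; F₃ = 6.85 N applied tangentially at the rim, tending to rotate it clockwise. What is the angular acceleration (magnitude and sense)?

α ≈ 1.95 rad/s², counterclockwise

I = MR² = (29.7)(0.686)² = 13.98 kg·m².
Taking counterclockwise as positive: τ₁ = +(26.6)(0.686) = +18.25 N·m; τ₂ = +(57.0)(0.241) = +13.74 N·m; τ₃ = −(6.85)(0.686) = −4.699 N·m.
Net torque τ = 27.29 N·m.
α = τ/I = 27.29/13.98 = 1.952 rad/s².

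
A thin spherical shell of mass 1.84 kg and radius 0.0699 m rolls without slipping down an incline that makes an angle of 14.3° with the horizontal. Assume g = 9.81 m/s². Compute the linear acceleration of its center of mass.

Translation along the incline: Mg sinθ − f = Ma.
Rotation about the center: fR = Iα with I = (2/3)MR². No-slip gives a = αR, so f = (I/R²)a = (2/3)M a.
Substituting: Mg sinθ = (1 + 0.6667)Ma, so a = g sinθ/(1 + 0.6667) = (9.81) sin 14.3° / 1.667 = 1.454 m/s².

a ≈ 1.45 m/s²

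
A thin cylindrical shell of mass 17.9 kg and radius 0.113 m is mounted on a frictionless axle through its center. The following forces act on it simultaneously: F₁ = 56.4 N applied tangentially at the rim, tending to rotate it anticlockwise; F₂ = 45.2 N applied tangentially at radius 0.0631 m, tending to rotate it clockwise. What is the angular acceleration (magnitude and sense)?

I = MR² = (17.9)(0.113)² = 0.2286 kg·m².
Taking anticlockwise as positive: τ₁ = +(56.4)(0.113) = +6.373 N·m; τ₂ = −(45.2)(0.0631) = −2.852 N·m.
Net torque τ = 3.521 N·m.
α = τ/I = 3.521/0.2286 = 15.41 rad/s².

α ≈ 15.4 rad/s², anticlockwise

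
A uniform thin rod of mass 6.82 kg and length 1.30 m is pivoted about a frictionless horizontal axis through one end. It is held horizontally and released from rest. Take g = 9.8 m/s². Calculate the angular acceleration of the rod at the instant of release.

α ≈ 11.3 rad/s²

About the pivot, I = (1/3)ML² = (1/3)(6.82)(1.30)² = 3.842 kg·m².
The weight acts at the center, a distance L/2 = 0.6500 m from the pivot; τ = Mg(L/2) = 43.44 N·m.
α = τ/I = 43.44/3.842 = 11.31 rad/s².
(Equivalently α = (3g/(2L)) = 11.31 rad/s².)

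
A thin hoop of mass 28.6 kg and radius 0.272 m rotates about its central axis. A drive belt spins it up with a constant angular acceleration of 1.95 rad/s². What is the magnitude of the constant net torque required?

I = MR² = (28.6)(0.272)² = 2.116 kg·m².
τ = Iα = (2.116)(1.950) = 4.126 N·m.

τ ≈ 4.13 N·m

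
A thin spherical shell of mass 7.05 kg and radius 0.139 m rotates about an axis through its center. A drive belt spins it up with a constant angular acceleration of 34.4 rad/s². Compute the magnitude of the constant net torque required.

τ ≈ 3.12 N·m

I = (2/3)MR² = (2/3)(7.05)(0.139)² = 0.09081 kg·m².
τ = Iα = (0.09081)(34.40) = 3.124 N·m.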